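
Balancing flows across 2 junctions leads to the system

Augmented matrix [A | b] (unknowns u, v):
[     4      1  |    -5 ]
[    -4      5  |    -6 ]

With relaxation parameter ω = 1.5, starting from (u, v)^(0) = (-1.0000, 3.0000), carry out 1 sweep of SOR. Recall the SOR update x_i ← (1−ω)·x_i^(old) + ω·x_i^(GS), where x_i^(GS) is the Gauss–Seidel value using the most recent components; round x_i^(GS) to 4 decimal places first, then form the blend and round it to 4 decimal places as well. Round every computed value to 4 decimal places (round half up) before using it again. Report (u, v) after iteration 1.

(-2.5000, -6.3000)

Iteration 1:
  u: GS value = (-5 - (1)·3.0000) / (4) = -2.0000;  u ← (1−ω)·-1.0000 + ω·-2.0000 = -2.5000
  v: GS value = (-6 - (-4)·-2.5000) / (5) = -3.2000;  v ← (1−ω)·3.0000 + ω·-3.2000 = -6.3000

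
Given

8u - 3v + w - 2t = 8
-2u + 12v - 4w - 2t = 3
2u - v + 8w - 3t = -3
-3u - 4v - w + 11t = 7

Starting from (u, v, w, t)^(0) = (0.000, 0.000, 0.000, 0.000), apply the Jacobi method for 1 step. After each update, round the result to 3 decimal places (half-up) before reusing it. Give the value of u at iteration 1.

Iteration 1:
  u = (8 - (-3)·0.000 - (1)·0.000 - (-2)·0.000) / (8) = 1.000
  v = (3 - (-2)·0.000 - (-4)·0.000 - (-2)·0.000) / (12) = 0.250
  w = (-3 - (2)·0.000 - (-1)·0.000 - (-3)·0.000) / (8) = -0.375
  t = (7 - (-3)·0.000 - (-4)·0.000 - (-1)·0.000) / (11) = 0.636

1.000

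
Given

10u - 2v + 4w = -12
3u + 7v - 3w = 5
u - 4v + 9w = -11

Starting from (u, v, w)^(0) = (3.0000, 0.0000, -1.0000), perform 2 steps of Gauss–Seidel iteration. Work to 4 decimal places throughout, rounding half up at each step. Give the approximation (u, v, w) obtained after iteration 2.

(-0.7327, 0.6623, -0.8465)

Iteration 1:
  u = (-12 - (-2)·0.0000 - (4)·-1.0000) / (10) = -0.8000
  v = (5 - (3)·-0.8000 - (-3)·-1.0000) / (7) = 0.6286
  w = (-11 - (1)·-0.8000 - (-4)·0.6286) / (9) = -0.8540
Iteration 2:
  u = (-12 - (-2)·0.6286 - (4)·-0.8540) / (10) = -0.7327
  v = (5 - (3)·-0.7327 - (-3)·-0.8540) / (7) = 0.6623
  w = (-11 - (1)·-0.7327 - (-4)·0.6623) / (9) = -0.8465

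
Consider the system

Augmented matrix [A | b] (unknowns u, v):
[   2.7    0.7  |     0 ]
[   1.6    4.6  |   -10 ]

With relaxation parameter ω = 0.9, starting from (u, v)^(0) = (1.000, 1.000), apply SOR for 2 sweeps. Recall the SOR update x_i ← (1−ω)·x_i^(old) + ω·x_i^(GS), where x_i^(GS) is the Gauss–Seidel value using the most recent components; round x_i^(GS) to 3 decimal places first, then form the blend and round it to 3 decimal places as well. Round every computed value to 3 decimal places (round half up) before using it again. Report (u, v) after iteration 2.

(0.411, -2.267)

Iteration 1:
  u: GS value = (0 - (0.7)·1.000) / (2.7) = -0.259;  u ← (1−ω)·1.000 + ω·-0.259 = -0.133
  v: GS value = (-10 - (1.6)·-0.133) / (4.6) = -2.128;  v ← (1−ω)·1.000 + ω·-2.128 = -1.815
Iteration 2:
  u: GS value = (0 - (0.7)·-1.815) / (2.7) = 0.471;  u ← (1−ω)·-0.133 + ω·0.471 = 0.411
  v: GS value = (-10 - (1.6)·0.411) / (4.6) = -2.317;  v ← (1−ω)·-1.815 + ω·-2.317 = -2.267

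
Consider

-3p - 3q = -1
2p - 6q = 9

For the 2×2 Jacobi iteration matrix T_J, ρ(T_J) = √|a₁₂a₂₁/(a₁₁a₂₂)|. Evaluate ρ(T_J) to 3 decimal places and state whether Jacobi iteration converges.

0.577

a₁₂a₂₁/(a₁₁a₂₂) = (-3)·(2) / ((-3)·(-6)) = -0.333333
ρ = √|-0.333333| = √0.333333 = 0.577
ρ < 1, so Jacobi converges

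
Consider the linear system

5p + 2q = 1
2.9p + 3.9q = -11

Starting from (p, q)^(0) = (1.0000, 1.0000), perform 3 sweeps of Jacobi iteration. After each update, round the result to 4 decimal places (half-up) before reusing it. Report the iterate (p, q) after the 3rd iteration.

Iteration 1:
  p = (1 - (2)·1.0000) / (5) = -0.2000
  q = (-11 - (2.9)·1.0000) / (3.9) = -3.5641
Iteration 2:
  p = (1 - (2)·-3.5641) / (5) = 1.6256
  q = (-11 - (2.9)·-0.2000) / (3.9) = -2.6718
Iteration 3:
  p = (1 - (2)·-2.6718) / (5) = 1.2687
  q = (-11 - (2.9)·1.6256) / (3.9) = -4.0293

(1.2687, -4.0293)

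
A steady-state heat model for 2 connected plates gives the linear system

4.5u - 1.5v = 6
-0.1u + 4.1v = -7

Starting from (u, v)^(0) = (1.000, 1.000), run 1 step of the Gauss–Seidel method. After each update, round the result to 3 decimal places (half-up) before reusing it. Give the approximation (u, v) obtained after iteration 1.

Iteration 1:
  u = (6 - (-1.5)·1.000) / (4.5) = 1.667
  v = (-7 - (-0.1)·1.667) / (4.1) = -1.667

(1.667, -1.667)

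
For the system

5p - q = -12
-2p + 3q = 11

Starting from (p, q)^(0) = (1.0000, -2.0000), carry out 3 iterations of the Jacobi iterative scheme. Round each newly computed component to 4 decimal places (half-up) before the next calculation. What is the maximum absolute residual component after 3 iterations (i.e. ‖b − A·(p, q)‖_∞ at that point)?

1.0135

Iteration 1:
  p = (-12 - (-1)·-2.0000) / (5) = -2.8000
  q = (11 - (-2)·1.0000) / (3) = 4.3333
Iteration 2:
  p = (-12 - (-1)·4.3333) / (5) = -1.5333
  q = (11 - (-2)·-2.8000) / (3) = 1.8000
Iteration 3:
  p = (-12 - (-1)·1.8000) / (5) = -2.0400
  q = (11 - (-2)·-1.5333) / (3) = 2.6445
Residual b − A·x = (0.8445, -1.0135); ∞-norm = 1.0135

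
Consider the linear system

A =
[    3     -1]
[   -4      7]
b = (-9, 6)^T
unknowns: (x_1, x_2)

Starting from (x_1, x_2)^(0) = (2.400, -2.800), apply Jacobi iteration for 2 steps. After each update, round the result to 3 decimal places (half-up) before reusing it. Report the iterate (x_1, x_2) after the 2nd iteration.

Iteration 1:
  x_1 = (-9 - (-1)·-2.800) / (3) = -3.933
  x_2 = (6 - (-4)·2.400) / (7) = 2.229
Iteration 2:
  x_1 = (-9 - (-1)·2.229) / (3) = -2.257
  x_2 = (6 - (-4)·-3.933) / (7) = -1.390

(-2.257, -1.390)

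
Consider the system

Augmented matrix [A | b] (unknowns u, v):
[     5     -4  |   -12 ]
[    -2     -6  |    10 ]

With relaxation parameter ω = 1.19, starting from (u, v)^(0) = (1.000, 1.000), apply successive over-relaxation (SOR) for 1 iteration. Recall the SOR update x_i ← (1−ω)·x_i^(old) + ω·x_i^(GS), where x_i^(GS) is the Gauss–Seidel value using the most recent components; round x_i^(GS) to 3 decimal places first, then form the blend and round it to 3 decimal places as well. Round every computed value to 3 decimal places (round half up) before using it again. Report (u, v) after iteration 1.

Iteration 1:
  u: GS value = (-12 - (-4)·1.000) / (5) = -1.600;  u ← (1−ω)·1.000 + ω·-1.600 = -2.094
  v: GS value = (10 - (-2)·-2.094) / (-6) = -0.969;  v ← (1−ω)·1.000 + ω·-0.969 = -1.343

(-2.094, -1.343)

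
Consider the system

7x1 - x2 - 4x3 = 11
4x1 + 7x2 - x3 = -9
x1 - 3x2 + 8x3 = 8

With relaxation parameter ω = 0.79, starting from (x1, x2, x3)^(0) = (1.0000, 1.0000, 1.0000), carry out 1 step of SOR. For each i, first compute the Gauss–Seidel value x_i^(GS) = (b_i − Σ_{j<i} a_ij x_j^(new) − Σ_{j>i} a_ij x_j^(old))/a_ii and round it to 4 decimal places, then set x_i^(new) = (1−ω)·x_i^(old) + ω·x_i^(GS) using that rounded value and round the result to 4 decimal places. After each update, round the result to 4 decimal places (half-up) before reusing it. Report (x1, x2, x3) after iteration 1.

(2.0157, -1.6028, 0.3261)

Iteration 1:
  x1: GS value = (11 - (-1)·1.0000 - (-4)·1.0000) / (7) = 2.2857;  x1 ← (1−ω)·1.0000 + ω·2.2857 = 2.0157
  x2: GS value = (-9 - (4)·2.0157 - (-1)·1.0000) / (7) = -2.2947;  x2 ← (1−ω)·1.0000 + ω·-2.2947 = -1.6028
  x3: GS value = (8 - (1)·2.0157 - (-3)·-1.6028) / (8) = 0.1470;  x3 ← (1−ω)·1.0000 + ω·0.1470 = 0.3261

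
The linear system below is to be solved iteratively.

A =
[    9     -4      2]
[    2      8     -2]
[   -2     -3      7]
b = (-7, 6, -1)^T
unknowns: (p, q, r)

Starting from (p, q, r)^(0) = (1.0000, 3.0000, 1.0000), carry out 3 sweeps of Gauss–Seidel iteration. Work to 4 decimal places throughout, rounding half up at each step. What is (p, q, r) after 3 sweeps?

(-0.3866, 0.8806, 0.1241)

Iteration 1:
  p = (-7 - (-4)·3.0000 - (2)·1.0000) / (9) = 0.3333
  q = (6 - (2)·0.3333 - (-2)·1.0000) / (8) = 0.9167
  r = (-1 - (-2)·0.3333 - (-3)·0.9167) / (7) = 0.3452
Iteration 2:
  p = (-7 - (-4)·0.9167 - (2)·0.3452) / (9) = -0.4471
  q = (6 - (2)·-0.4471 - (-2)·0.3452) / (8) = 0.9481
  r = (-1 - (-2)·-0.4471 - (-3)·0.9481) / (7) = 0.1357
Iteration 3:
  p = (-7 - (-4)·0.9481 - (2)·0.1357) / (9) = -0.3866
  q = (6 - (2)·-0.3866 - (-2)·0.1357) / (8) = 0.8806
  r = (-1 - (-2)·-0.3866 - (-3)·0.8806) / (7) = 0.1241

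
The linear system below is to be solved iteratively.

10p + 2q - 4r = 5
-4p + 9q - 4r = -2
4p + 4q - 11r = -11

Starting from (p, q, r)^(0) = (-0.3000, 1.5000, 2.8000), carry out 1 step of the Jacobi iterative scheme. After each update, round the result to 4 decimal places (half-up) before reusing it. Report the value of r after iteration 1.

1.4364

Iteration 1:
  p = (5 - (2)·1.5000 - (-4)·2.8000) / (10) = 1.3200
  q = (-2 - (-4)·-0.3000 - (-4)·2.8000) / (9) = 0.8889
  r = (-11 - (4)·-0.3000 - (4)·1.5000) / (-11) = 1.4364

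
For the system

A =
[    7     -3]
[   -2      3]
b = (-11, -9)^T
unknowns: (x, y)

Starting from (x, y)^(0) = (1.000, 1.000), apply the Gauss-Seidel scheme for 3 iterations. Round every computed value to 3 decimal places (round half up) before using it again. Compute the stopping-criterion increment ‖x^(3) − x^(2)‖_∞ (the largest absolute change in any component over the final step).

Iteration 1:
  x = (-11 - (-3)·1.000) / (7) = -1.143
  y = (-9 - (-2)·-1.143) / (3) = -3.762
Iteration 2:
  x = (-11 - (-3)·-3.762) / (7) = -3.184
  y = (-9 - (-2)·-3.184) / (3) = -5.123
Iteration 3:
  x = (-11 - (-3)·-5.123) / (7) = -3.767
  y = (-9 - (-2)·-3.767) / (3) = -5.511
Change: (-0.583, -0.388) → max |·| = 0.583

0.583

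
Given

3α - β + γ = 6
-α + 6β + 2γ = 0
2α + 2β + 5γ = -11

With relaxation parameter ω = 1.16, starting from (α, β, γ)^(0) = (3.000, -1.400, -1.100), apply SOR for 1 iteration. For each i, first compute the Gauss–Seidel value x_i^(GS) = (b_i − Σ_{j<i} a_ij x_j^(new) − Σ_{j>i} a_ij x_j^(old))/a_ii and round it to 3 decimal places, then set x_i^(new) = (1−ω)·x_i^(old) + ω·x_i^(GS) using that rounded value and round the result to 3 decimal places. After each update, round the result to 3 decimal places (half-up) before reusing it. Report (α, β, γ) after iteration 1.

Iteration 1:
  α: GS value = (6 - (-1)·-1.400 - (1)·-1.100) / (3) = 1.900;  α ← (1−ω)·3.000 + ω·1.900 = 1.724
  β: GS value = (0 - (-1)·1.724 - (2)·-1.100) / (6) = 0.654;  β ← (1−ω)·-1.400 + ω·0.654 = 0.983
  γ: GS value = (-11 - (2)·1.724 - (2)·0.983) / (5) = -3.283;  γ ← (1−ω)·-1.100 + ω·-3.283 = -3.632

(1.724, 0.983, -3.632)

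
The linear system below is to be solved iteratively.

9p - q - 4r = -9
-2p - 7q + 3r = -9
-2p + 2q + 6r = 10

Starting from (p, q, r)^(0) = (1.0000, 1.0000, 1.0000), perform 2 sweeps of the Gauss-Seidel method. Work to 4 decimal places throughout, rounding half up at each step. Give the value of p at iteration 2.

Iteration 1:
  p = (-9 - (-1)·1.0000 - (-4)·1.0000) / (9) = -0.4444
  q = (-9 - (-2)·-0.4444 - (3)·1.0000) / (-7) = 1.8413
  r = (10 - (-2)·-0.4444 - (2)·1.8413) / (6) = 0.9048
Iteration 2:
  p = (-9 - (-1)·1.8413 - (-4)·0.9048) / (9) = -0.3933
  q = (-9 - (-2)·-0.3933 - (3)·0.9048) / (-7) = 1.7859
  r = (10 - (-2)·-0.3933 - (2)·1.7859) / (6) = 0.9403

-0.3933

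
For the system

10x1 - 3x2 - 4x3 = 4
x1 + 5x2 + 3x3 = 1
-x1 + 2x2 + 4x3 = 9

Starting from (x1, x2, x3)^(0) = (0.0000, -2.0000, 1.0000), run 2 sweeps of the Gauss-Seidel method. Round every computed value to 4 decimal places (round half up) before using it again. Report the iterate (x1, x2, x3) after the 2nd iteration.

(1.2760, -1.5672, 3.3526)

Iteration 1:
  x1 = (4 - (-3)·-2.0000 - (-4)·1.0000) / (10) = 0.2000
  x2 = (1 - (1)·0.2000 - (3)·1.0000) / (5) = -0.4400
  x3 = (9 - (-1)·0.2000 - (2)·-0.4400) / (4) = 2.5200
Iteration 2:
  x1 = (4 - (-3)·-0.4400 - (-4)·2.5200) / (10) = 1.2760
  x2 = (1 - (1)·1.2760 - (3)·2.5200) / (5) = -1.5672
  x3 = (9 - (-1)·1.2760 - (2)·-1.5672) / (4) = 3.3526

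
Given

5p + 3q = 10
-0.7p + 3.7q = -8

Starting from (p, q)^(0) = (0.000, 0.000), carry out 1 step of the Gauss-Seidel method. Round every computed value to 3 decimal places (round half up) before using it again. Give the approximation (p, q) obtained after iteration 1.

Iteration 1:
  p = (10 - (3)·0.000) / (5) = 2.000
  q = (-8 - (-0.7)·2.000) / (3.7) = -1.784

(2.000, -1.784)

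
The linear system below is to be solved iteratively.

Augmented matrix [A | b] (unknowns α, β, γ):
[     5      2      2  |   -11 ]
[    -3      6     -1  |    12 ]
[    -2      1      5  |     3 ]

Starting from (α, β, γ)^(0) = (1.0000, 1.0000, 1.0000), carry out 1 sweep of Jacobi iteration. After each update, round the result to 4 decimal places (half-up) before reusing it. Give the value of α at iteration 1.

Iteration 1:
  α = (-11 - (2)·1.0000 - (2)·1.0000) / (5) = -3.0000
  β = (12 - (-3)·1.0000 - (-1)·1.0000) / (6) = 2.6667
  γ = (3 - (-2)·1.0000 - (1)·1.0000) / (5) = 0.8000

-3.0000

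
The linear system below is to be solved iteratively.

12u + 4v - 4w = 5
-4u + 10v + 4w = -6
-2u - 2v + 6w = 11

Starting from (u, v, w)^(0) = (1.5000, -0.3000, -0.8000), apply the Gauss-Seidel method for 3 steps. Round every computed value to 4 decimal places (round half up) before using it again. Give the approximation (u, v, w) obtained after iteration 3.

(1.3505, -0.8186, 2.0106)

Iteration 1:
  u = (5 - (4)·-0.3000 - (-4)·-0.8000) / (12) = 0.2500
  v = (-6 - (-4)·0.2500 - (4)·-0.8000) / (10) = -0.1800
  w = (11 - (-2)·0.2500 - (-2)·-0.1800) / (6) = 1.8567
Iteration 2:
  u = (5 - (4)·-0.1800 - (-4)·1.8567) / (12) = 1.0956
  v = (-6 - (-4)·1.0956 - (4)·1.8567) / (10) = -0.9044
  w = (11 - (-2)·1.0956 - (-2)·-0.9044) / (6) = 1.8971
Iteration 3:
  u = (5 - (4)·-0.9044 - (-4)·1.8971) / (12) = 1.3505
  v = (-6 - (-4)·1.3505 - (4)·1.8971) / (10) = -0.8186
  w = (11 - (-2)·1.3505 - (-2)·-0.8186) / (6) = 2.0106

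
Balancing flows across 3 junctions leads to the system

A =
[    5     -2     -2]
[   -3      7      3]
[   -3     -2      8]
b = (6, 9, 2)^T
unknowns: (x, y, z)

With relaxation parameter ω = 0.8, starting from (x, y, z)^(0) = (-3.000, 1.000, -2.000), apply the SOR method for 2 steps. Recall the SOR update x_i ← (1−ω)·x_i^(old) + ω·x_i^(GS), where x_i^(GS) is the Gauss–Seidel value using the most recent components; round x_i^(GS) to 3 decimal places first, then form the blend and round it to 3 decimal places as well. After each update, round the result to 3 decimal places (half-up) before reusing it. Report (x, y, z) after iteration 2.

(1.648, 1.911, 1.116)

Iteration 1:
  x: GS value = (6 - (-2)·1.000 - (-2)·-2.000) / (5) = 0.800;  x ← (1−ω)·-3.000 + ω·0.800 = 0.040
  y: GS value = (9 - (-3)·0.040 - (3)·-2.000) / (7) = 2.160;  y ← (1−ω)·1.000 + ω·2.160 = 1.928
  z: GS value = (2 - (-3)·0.040 - (-2)·1.928) / (8) = 0.747;  z ← (1−ω)·-2.000 + ω·0.747 = 0.198
Iteration 2:
  x: GS value = (6 - (-2)·1.928 - (-2)·0.198) / (5) = 2.050;  x ← (1−ω)·0.040 + ω·2.050 = 1.648
  y: GS value = (9 - (-3)·1.648 - (3)·0.198) / (7) = 1.907;  y ← (1−ω)·1.928 + ω·1.907 = 1.911
  z: GS value = (2 - (-3)·1.648 - (-2)·1.911) / (8) = 1.346;  z ← (1−ω)·0.198 + ω·1.346 = 1.116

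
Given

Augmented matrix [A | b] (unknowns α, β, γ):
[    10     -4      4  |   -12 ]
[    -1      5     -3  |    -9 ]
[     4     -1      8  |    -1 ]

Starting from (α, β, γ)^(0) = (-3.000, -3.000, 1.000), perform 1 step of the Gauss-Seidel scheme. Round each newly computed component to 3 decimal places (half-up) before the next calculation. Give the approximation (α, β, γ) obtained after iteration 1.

(-2.800, -1.760, 1.055)

Iteration 1:
  α = (-12 - (-4)·-3.000 - (4)·1.000) / (10) = -2.800
  β = (-9 - (-1)·-2.800 - (-3)·1.000) / (5) = -1.760
  γ = (-1 - (4)·-2.800 - (-1)·-1.760) / (8) = 1.055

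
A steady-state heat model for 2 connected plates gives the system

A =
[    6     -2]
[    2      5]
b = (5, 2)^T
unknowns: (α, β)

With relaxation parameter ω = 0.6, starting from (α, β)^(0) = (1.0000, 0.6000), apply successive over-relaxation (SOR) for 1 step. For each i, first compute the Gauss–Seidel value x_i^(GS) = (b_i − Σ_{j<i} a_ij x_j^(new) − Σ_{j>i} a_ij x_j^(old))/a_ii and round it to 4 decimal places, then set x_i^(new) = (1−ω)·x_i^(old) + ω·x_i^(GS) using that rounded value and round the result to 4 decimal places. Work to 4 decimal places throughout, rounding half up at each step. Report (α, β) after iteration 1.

(1.0200, 0.2352)

Iteration 1:
  α: GS value = (5 - (-2)·0.6000) / (6) = 1.0333;  α ← (1−ω)·1.0000 + ω·1.0333 = 1.0200
  β: GS value = (2 - (2)·1.0200) / (5) = -0.0080;  β ← (1−ω)·0.6000 + ω·-0.0080 = 0.2352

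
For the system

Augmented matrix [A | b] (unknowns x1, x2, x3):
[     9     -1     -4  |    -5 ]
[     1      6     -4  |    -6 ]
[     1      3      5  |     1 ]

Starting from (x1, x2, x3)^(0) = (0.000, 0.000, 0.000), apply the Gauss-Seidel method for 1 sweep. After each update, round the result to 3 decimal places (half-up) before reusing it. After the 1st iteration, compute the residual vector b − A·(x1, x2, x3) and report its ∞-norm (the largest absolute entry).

3.418

Iteration 1:
  x1 = (-5 - (-1)·0.000 - (-4)·0.000) / (9) = -0.556
  x2 = (-6 - (1)·-0.556 - (-4)·0.000) / (6) = -0.907
  x3 = (1 - (1)·-0.556 - (3)·-0.907) / (5) = 0.855
Residual b − A·x = (2.517, 3.418, 0.002); ∞-norm = 3.418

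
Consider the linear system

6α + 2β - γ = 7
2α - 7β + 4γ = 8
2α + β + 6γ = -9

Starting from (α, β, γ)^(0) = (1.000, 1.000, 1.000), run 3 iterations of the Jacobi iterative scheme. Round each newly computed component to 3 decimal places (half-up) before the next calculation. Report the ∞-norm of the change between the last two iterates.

Iteration 1:
  α = (7 - (2)·1.000 - (-1)·1.000) / (6) = 1.000
  β = (8 - (2)·1.000 - (4)·1.000) / (-7) = -0.286
  γ = (-9 - (2)·1.000 - (1)·1.000) / (6) = -2.000
Iteration 2:
  α = (7 - (2)·-0.286 - (-1)·-2.000) / (6) = 0.929
  β = (8 - (2)·1.000 - (4)·-2.000) / (-7) = -2.000
  γ = (-9 - (2)·1.000 - (1)·-0.286) / (6) = -1.786
Iteration 3:
  α = (7 - (2)·-2.000 - (-1)·-1.786) / (6) = 1.536
  β = (8 - (2)·0.929 - (4)·-1.786) / (-7) = -1.898
  γ = (-9 - (2)·0.929 - (1)·-2.000) / (6) = -1.476
Change: (0.607, 0.102, 0.310) → max |·| = 0.607

0.607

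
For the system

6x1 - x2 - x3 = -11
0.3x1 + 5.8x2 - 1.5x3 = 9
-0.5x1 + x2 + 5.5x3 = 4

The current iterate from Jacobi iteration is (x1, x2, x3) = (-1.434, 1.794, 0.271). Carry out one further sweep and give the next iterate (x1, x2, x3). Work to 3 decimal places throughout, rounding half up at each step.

(-1.489, 1.696, 0.271)

One sweep:
  x1 = (-11 - (-1)·1.794 - (-1)·0.271) / (6) = -1.489
  x2 = (9 - (0.3)·-1.434 - (-1.5)·0.271) / (5.8) = 1.696
  x3 = (4 - (-0.5)·-1.434 - (1)·1.794) / (5.5) = 0.271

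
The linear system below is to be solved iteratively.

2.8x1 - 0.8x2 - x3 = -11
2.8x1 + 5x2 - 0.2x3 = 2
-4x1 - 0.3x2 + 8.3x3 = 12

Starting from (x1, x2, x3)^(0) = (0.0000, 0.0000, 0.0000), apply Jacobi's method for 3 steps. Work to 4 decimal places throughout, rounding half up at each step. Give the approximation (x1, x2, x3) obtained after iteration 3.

(-3.3239, 2.2295, -0.0475)

Iteration 1:
  x1 = (-11 - (-0.8)·0.0000 - (-1)·0.0000) / (2.8) = -3.9286
  x2 = (2 - (2.8)·0.0000 - (-0.2)·0.0000) / (5) = 0.4000
  x3 = (12 - (-4)·0.0000 - (-0.3)·0.0000) / (8.3) = 1.4458
Iteration 2:
  x1 = (-11 - (-0.8)·0.4000 - (-1)·1.4458) / (2.8) = -3.2979
  x2 = (2 - (2.8)·-3.9286 - (-0.2)·1.4458) / (5) = 2.6578
  x3 = (12 - (-4)·-3.9286 - (-0.3)·0.4000) / (8.3) = -0.4331
Iteration 3:
  x1 = (-11 - (-0.8)·2.6578 - (-1)·-0.4331) / (2.8) = -3.3239
  x2 = (2 - (2.8)·-3.2979 - (-0.2)·-0.4331) / (5) = 2.2295
  x3 = (12 - (-4)·-3.2979 - (-0.3)·2.6578) / (8.3) = -0.0475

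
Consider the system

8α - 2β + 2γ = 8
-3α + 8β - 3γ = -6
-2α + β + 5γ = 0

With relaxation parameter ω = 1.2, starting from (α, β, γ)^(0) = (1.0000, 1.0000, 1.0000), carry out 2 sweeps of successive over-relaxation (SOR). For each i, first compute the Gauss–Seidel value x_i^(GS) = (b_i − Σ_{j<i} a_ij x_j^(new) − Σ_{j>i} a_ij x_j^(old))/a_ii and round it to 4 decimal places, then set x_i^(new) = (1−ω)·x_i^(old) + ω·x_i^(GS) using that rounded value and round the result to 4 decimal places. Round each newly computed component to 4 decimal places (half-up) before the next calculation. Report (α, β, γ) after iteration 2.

Iteration 1:
  α: GS value = (8 - (-2)·1.0000 - (2)·1.0000) / (8) = 1.0000;  α ← (1−ω)·1.0000 + ω·1.0000 = 1.0000
  β: GS value = (-6 - (-3)·1.0000 - (-3)·1.0000) / (8) = 0.0000;  β ← (1−ω)·1.0000 + ω·0.0000 = -0.2000
  γ: GS value = (0 - (-2)·1.0000 - (1)·-0.2000) / (5) = 0.4400;  γ ← (1−ω)·1.0000 + ω·0.4400 = 0.3280
Iteration 2:
  α: GS value = (8 - (-2)·-0.2000 - (2)·0.3280) / (8) = 0.8680;  α ← (1−ω)·1.0000 + ω·0.8680 = 0.8416
  β: GS value = (-6 - (-3)·0.8416 - (-3)·0.3280) / (8) = -0.3114;  β ← (1−ω)·-0.2000 + ω·-0.3114 = -0.3337
  γ: GS value = (0 - (-2)·0.8416 - (1)·-0.3337) / (5) = 0.4034;  γ ← (1−ω)·0.3280 + ω·0.4034 = 0.4185

(0.8416, -0.3337, 0.4185)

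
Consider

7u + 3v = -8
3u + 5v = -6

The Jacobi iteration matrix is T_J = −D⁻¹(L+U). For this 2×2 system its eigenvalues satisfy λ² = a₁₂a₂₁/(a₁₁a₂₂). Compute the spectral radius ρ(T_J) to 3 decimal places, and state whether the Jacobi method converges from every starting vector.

0.507

a₁₂a₂₁/(a₁₁a₂₂) = (3)·(3) / ((7)·(5)) = 0.257143
ρ = √|0.257143| = √0.257143 = 0.507
ρ < 1, so Jacobi converges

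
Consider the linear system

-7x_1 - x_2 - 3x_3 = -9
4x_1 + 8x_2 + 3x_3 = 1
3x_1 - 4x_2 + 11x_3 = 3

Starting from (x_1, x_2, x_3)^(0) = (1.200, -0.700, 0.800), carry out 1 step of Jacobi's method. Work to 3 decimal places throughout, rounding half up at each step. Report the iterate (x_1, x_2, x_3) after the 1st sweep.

Iteration 1:
  x_1 = (-9 - (-1)·-0.700 - (-3)·0.800) / (-7) = 1.043
  x_2 = (1 - (4)·1.200 - (3)·0.800) / (8) = -0.775
  x_3 = (3 - (3)·1.200 - (-4)·-0.700) / (11) = -0.309

(1.043, -0.775, -0.309)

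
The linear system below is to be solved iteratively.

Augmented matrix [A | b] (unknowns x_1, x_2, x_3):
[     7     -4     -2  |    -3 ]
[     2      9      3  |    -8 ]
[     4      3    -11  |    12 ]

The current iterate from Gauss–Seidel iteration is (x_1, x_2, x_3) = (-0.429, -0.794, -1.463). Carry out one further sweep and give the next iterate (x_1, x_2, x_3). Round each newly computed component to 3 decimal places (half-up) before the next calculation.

(-1.300, -0.112, -1.594)

One sweep:
  x_1 = (-3 - (-4)·-0.794 - (-2)·-1.463) / (7) = -1.300
  x_2 = (-8 - (2)·-1.300 - (3)·-1.463) / (9) = -0.112
  x_3 = (12 - (4)·-1.300 - (3)·-0.112) / (-11) = -1.594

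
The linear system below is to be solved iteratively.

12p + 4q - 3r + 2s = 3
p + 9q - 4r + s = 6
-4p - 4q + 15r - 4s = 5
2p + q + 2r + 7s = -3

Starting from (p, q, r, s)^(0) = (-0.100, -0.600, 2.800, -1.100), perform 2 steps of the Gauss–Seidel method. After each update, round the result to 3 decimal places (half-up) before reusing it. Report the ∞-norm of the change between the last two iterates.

Iteration 1:
  p = (3 - (4)·-0.600 - (-3)·2.800 - (2)·-1.100) / (12) = 1.333
  q = (6 - (1)·1.333 - (-4)·2.800 - (1)·-1.100) / (9) = 1.885
  r = (5 - (-4)·1.333 - (-4)·1.885 - (-4)·-1.100) / (15) = 0.898
  s = (-3 - (2)·1.333 - (1)·1.885 - (2)·0.898) / (7) = -1.335
Iteration 2:
  p = (3 - (4)·1.885 - (-3)·0.898 - (2)·-1.335) / (12) = 0.069
  q = (6 - (1)·0.069 - (-4)·0.898 - (1)·-1.335) / (9) = 1.206
  r = (5 - (-4)·0.069 - (-4)·1.206 - (-4)·-1.335) / (15) = 0.317
  s = (-3 - (2)·0.069 - (1)·1.206 - (2)·0.317) / (7) = -0.711
Change: (-1.264, -0.679, -0.581, 0.624) → max |·| = 1.264

1.264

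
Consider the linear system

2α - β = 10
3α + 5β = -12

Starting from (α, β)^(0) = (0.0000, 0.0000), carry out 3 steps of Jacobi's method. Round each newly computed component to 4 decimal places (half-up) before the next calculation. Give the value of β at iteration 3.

Iteration 1:
  α = (10 - (-1)·0.0000) / (2) = 5.0000
  β = (-12 - (3)·0.0000) / (5) = -2.4000
Iteration 2:
  α = (10 - (-1)·-2.4000) / (2) = 3.8000
  β = (-12 - (3)·5.0000) / (5) = -5.4000
Iteration 3:
  α = (10 - (-1)·-5.4000) / (2) = 2.3000
  β = (-12 - (3)·3.8000) / (5) = -4.6800

-4.6800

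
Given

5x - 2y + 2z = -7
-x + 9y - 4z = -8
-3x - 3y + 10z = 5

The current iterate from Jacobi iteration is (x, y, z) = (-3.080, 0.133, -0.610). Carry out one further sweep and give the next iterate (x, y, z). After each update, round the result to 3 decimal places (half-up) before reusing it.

(-1.103, -1.502, -0.384)

One sweep:
  x = (-7 - (-2)·0.133 - (2)·-0.610) / (5) = -1.103
  y = (-8 - (-1)·-3.080 - (-4)·-0.610) / (9) = -1.502
  z = (5 - (-3)·-3.080 - (-3)·0.133) / (10) = -0.384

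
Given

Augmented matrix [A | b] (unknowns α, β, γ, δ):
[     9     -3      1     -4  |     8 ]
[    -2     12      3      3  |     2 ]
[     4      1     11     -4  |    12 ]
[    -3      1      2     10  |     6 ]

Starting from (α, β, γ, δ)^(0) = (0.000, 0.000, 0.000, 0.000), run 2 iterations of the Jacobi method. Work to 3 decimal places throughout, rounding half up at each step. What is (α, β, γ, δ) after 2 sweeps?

(1.090, -0.108, 0.971, 0.632)

Iteration 1:
  α = (8 - (-3)·0.000 - (1)·0.000 - (-4)·0.000) / (9) = 0.889
  β = (2 - (-2)·0.000 - (3)·0.000 - (3)·0.000) / (12) = 0.167
  γ = (12 - (4)·0.000 - (1)·0.000 - (-4)·0.000) / (11) = 1.091
  δ = (6 - (-3)·0.000 - (1)·0.000 - (2)·0.000) / (10) = 0.600
Iteration 2:
  α = (8 - (-3)·0.167 - (1)·1.091 - (-4)·0.600) / (9) = 1.090
  β = (2 - (-2)·0.889 - (3)·1.091 - (3)·0.600) / (12) = -0.108
  γ = (12 - (4)·0.889 - (1)·0.167 - (-4)·0.600) / (11) = 0.971
  δ = (6 - (-3)·0.889 - (1)·0.167 - (2)·1.091) / (10) = 0.632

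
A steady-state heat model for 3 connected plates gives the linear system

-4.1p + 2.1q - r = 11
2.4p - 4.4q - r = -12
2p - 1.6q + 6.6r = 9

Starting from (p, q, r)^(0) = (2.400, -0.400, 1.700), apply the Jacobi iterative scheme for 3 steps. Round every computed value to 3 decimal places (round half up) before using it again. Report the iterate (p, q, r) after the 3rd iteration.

(-3.064, 1.473, 1.845)

Iteration 1:
  p = (11 - (2.1)·-0.400 - (-1)·1.700) / (-4.1) = -3.302
  q = (-12 - (2.4)·2.400 - (-1)·1.700) / (-4.4) = 3.650
  r = (9 - (2)·2.400 - (-1.6)·-0.400) / (6.6) = 0.539
Iteration 2:
  p = (11 - (2.1)·3.650 - (-1)·0.539) / (-4.1) = -0.945
  q = (-12 - (2.4)·-3.302 - (-1)·0.539) / (-4.4) = 0.804
  r = (9 - (2)·-3.302 - (-1.6)·3.650) / (6.6) = 3.249
Iteration 3:
  p = (11 - (2.1)·0.804 - (-1)·3.249) / (-4.1) = -3.064
  q = (-12 - (2.4)·-0.945 - (-1)·3.249) / (-4.4) = 1.473
  r = (9 - (2)·-0.945 - (-1.6)·0.804) / (6.6) = 1.845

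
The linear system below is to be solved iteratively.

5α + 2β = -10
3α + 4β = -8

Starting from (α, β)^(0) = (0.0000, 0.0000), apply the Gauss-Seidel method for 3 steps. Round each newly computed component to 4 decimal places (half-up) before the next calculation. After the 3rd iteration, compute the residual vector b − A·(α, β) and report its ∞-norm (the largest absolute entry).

0.0900

Iteration 1:
  α = (-10 - (2)·0.0000) / (5) = -2.0000
  β = (-8 - (3)·-2.0000) / (4) = -0.5000
Iteration 2:
  α = (-10 - (2)·-0.5000) / (5) = -1.8000
  β = (-8 - (3)·-1.8000) / (4) = -0.6500
Iteration 3:
  α = (-10 - (2)·-0.6500) / (5) = -1.7400
  β = (-8 - (3)·-1.7400) / (4) = -0.6950
Residual b − A·x = (0.0900, 0.0000); ∞-norm = 0.0900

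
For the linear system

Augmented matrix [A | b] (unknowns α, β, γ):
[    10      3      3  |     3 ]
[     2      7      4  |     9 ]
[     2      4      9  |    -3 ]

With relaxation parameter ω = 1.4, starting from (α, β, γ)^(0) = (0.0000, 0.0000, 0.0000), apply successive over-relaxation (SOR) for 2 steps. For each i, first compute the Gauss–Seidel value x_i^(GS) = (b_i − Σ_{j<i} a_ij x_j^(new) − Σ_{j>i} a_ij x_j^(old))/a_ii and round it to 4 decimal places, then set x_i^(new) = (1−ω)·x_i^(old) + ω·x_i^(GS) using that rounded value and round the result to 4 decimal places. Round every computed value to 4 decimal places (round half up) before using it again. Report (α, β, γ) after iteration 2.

(0.2439, 2.3398, -1.3532)

Iteration 1:
  α: GS value = (3 - (3)·0.0000 - (3)·0.0000) / (10) = 0.3000;  α ← (1−ω)·0.0000 + ω·0.3000 = 0.4200
  β: GS value = (9 - (2)·0.4200 - (4)·0.0000) / (7) = 1.1657;  β ← (1−ω)·0.0000 + ω·1.1657 = 1.6320
  γ: GS value = (-3 - (2)·0.4200 - (4)·1.6320) / (9) = -1.1520;  γ ← (1−ω)·0.0000 + ω·-1.1520 = -1.6128
Iteration 2:
  α: GS value = (3 - (3)·1.6320 - (3)·-1.6128) / (10) = 0.2942;  α ← (1−ω)·0.4200 + ω·0.2942 = 0.2439
  β: GS value = (9 - (2)·0.2439 - (4)·-1.6128) / (7) = 2.1376;  β ← (1−ω)·1.6320 + ω·2.1376 = 2.3398
  γ: GS value = (-3 - (2)·0.2439 - (4)·2.3398) / (9) = -1.4274;  γ ← (1−ω)·-1.6128 + ω·-1.4274 = -1.3532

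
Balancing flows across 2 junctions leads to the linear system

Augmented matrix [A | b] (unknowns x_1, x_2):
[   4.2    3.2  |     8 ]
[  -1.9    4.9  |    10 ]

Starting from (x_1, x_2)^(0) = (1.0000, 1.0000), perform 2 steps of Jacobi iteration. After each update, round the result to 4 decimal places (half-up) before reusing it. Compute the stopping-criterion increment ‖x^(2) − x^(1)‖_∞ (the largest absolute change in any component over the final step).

Iteration 1:
  x_1 = (8 - (3.2)·1.0000) / (4.2) = 1.1429
  x_2 = (10 - (-1.9)·1.0000) / (4.9) = 2.4286
Iteration 2:
  x_1 = (8 - (3.2)·2.4286) / (4.2) = 0.0544
  x_2 = (10 - (-1.9)·1.1429) / (4.9) = 2.4840
Change: (-1.0885, 0.0554) → max |·| = 1.0885

1.0885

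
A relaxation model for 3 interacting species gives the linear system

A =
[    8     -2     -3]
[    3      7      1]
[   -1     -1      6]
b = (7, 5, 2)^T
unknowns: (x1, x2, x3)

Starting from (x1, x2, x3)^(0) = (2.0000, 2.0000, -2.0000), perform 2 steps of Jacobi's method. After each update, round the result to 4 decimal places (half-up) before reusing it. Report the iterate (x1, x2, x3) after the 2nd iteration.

Iteration 1:
  x1 = (7 - (-2)·2.0000 - (-3)·-2.0000) / (8) = 0.6250
  x2 = (5 - (3)·2.0000 - (1)·-2.0000) / (7) = 0.1429
  x3 = (2 - (-1)·2.0000 - (-1)·2.0000) / (6) = 1.0000
Iteration 2:
  x1 = (7 - (-2)·0.1429 - (-3)·1.0000) / (8) = 1.2857
  x2 = (5 - (3)·0.6250 - (1)·1.0000) / (7) = 0.3036
  x3 = (2 - (-1)·0.6250 - (-1)·0.1429) / (6) = 0.4613

(1.2857, 0.3036, 0.4613)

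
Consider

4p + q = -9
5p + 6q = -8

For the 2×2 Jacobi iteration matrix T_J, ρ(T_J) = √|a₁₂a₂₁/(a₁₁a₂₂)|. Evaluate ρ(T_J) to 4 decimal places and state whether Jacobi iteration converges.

0.4564

a₁₂a₂₁/(a₁₁a₂₂) = (1)·(5) / ((4)·(6)) = 0.208333
ρ = √|0.208333| = √0.208333 = 0.4564
ρ < 1, so Jacobi converges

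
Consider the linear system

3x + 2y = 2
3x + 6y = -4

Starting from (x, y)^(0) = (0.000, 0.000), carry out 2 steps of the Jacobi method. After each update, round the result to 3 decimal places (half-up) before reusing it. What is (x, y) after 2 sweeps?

(1.111, -1.000)

Iteration 1:
  x = (2 - (2)·0.000) / (3) = 0.667
  y = (-4 - (3)·0.000) / (6) = -0.667
Iteration 2:
  x = (2 - (2)·-0.667) / (3) = 1.111
  y = (-4 - (3)·0.667) / (6) = -1.000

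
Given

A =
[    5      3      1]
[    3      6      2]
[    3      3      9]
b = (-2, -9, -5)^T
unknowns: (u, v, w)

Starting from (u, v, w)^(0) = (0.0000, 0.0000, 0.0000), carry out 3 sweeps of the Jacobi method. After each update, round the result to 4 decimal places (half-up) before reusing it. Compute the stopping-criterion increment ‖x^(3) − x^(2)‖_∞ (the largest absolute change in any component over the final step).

Iteration 1:
  u = (-2 - (3)·0.0000 - (1)·0.0000) / (5) = -0.4000
  v = (-9 - (3)·0.0000 - (2)·0.0000) / (6) = -1.5000
  w = (-5 - (3)·0.0000 - (3)·0.0000) / (9) = -0.5556
Iteration 2:
  u = (-2 - (3)·-1.5000 - (1)·-0.5556) / (5) = 0.6111
  v = (-9 - (3)·-0.4000 - (2)·-0.5556) / (6) = -1.1148
  w = (-5 - (3)·-0.4000 - (3)·-1.5000) / (9) = 0.0778
Iteration 3:
  u = (-2 - (3)·-1.1148 - (1)·0.0778) / (5) = 0.2533
  v = (-9 - (3)·0.6111 - (2)·0.0778) / (6) = -1.8315
  w = (-5 - (3)·0.6111 - (3)·-1.1148) / (9) = -0.3877
Change: (-0.3578, -0.7167, -0.4655) → max |·| = 0.7167

0.7167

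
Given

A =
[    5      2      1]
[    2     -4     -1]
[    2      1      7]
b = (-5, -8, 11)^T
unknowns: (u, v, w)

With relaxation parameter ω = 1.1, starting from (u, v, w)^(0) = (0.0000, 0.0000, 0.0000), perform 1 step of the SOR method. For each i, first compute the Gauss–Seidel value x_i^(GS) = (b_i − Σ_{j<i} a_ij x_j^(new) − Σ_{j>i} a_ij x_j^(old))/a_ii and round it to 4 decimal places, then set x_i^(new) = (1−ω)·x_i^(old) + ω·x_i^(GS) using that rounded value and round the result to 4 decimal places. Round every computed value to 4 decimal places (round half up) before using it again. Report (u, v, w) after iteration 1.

(-1.1000, 1.5950, 1.8237)

Iteration 1:
  u: GS value = (-5 - (2)·0.0000 - (1)·0.0000) / (5) = -1.0000;  u ← (1−ω)·0.0000 + ω·-1.0000 = -1.1000
  v: GS value = (-8 - (2)·-1.1000 - (-1)·0.0000) / (-4) = 1.4500;  v ← (1−ω)·0.0000 + ω·1.4500 = 1.5950
  w: GS value = (11 - (2)·-1.1000 - (1)·1.5950) / (7) = 1.6579;  w ← (1−ω)·0.0000 + ω·1.6579 = 1.8237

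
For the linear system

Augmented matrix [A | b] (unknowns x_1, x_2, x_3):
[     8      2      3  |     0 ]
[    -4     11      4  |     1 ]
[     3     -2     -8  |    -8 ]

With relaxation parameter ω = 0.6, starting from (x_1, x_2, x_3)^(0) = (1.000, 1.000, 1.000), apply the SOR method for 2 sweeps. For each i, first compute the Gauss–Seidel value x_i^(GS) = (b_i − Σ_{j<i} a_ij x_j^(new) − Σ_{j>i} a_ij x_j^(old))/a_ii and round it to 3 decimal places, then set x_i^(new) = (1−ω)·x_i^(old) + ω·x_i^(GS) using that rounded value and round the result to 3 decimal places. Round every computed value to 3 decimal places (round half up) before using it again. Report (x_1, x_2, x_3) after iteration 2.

Iteration 1:
  x_1: GS value = (0 - (2)·1.000 - (3)·1.000) / (8) = -0.625;  x_1 ← (1−ω)·1.000 + ω·-0.625 = 0.025
  x_2: GS value = (1 - (-4)·0.025 - (4)·1.000) / (11) = -0.264;  x_2 ← (1−ω)·1.000 + ω·-0.264 = 0.242
  x_3: GS value = (-8 - (3)·0.025 - (-2)·0.242) / (-8) = 0.949;  x_3 ← (1−ω)·1.000 + ω·0.949 = 0.969
Iteration 2:
  x_1: GS value = (0 - (2)·0.242 - (3)·0.969) / (8) = -0.424;  x_1 ← (1−ω)·0.025 + ω·-0.424 = -0.244
  x_2: GS value = (1 - (-4)·-0.244 - (4)·0.969) / (11) = -0.350;  x_2 ← (1−ω)·0.242 + ω·-0.350 = -0.113
  x_3: GS value = (-8 - (3)·-0.244 - (-2)·-0.113) / (-8) = 0.937;  x_3 ← (1−ω)·0.969 + ω·0.937 = 0.950

(-0.244, -0.113, 0.950)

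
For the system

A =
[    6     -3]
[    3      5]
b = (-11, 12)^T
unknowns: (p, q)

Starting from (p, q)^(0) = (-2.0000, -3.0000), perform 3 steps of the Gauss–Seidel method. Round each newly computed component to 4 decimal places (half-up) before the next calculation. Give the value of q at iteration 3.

2.8460

Iteration 1:
  p = (-11 - (-3)·-3.0000) / (6) = -3.3333
  q = (12 - (3)·-3.3333) / (5) = 4.4000
Iteration 2:
  p = (-11 - (-3)·4.4000) / (6) = 0.3667
  q = (12 - (3)·0.3667) / (5) = 2.1800
Iteration 3:
  p = (-11 - (-3)·2.1800) / (6) = -0.7433
  q = (12 - (3)·-0.7433) / (5) = 2.8460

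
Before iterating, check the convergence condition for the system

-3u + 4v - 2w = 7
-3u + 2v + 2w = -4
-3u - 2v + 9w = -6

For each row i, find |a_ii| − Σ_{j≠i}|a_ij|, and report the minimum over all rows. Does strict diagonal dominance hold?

-3

row 1: |-3| − (4+2) = -3
row 2: |2| − (3+2) = -3
row 3: |9| − (3+2) = 4
minimum over rows = -3 → not strictly diagonally dominant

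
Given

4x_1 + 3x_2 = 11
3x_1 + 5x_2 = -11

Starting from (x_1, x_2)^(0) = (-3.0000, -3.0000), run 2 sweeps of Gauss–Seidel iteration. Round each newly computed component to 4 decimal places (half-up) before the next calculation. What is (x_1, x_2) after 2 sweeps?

Iteration 1:
  x_1 = (11 - (3)·-3.0000) / (4) = 5.0000
  x_2 = (-11 - (3)·5.0000) / (5) = -5.2000
Iteration 2:
  x_1 = (11 - (3)·-5.2000) / (4) = 6.6500
  x_2 = (-11 - (3)·6.6500) / (5) = -6.1900

(6.6500, -6.1900)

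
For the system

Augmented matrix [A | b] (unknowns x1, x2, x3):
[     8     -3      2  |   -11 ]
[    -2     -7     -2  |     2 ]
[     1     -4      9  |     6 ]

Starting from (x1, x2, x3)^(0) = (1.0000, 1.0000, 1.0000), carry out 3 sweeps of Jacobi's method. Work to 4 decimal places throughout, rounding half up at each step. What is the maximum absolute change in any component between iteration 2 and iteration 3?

Iteration 1:
  x1 = (-11 - (-3)·1.0000 - (2)·1.0000) / (8) = -1.2500
  x2 = (2 - (-2)·1.0000 - (-2)·1.0000) / (-7) = -0.8571
  x3 = (6 - (1)·1.0000 - (-4)·1.0000) / (9) = 1.0000
Iteration 2:
  x1 = (-11 - (-3)·-0.8571 - (2)·1.0000) / (8) = -1.9464
  x2 = (2 - (-2)·-1.2500 - (-2)·1.0000) / (-7) = -0.2143
  x3 = (6 - (1)·-1.2500 - (-4)·-0.8571) / (9) = 0.4246
Iteration 3:
  x1 = (-11 - (-3)·-0.2143 - (2)·0.4246) / (8) = -1.5615
  x2 = (2 - (-2)·-1.9464 - (-2)·0.4246) / (-7) = 0.1491
  x3 = (6 - (1)·-1.9464 - (-4)·-0.2143) / (9) = 0.7877
Change: (0.3849, 0.3634, 0.3631) → max |·| = 0.3849

0.3849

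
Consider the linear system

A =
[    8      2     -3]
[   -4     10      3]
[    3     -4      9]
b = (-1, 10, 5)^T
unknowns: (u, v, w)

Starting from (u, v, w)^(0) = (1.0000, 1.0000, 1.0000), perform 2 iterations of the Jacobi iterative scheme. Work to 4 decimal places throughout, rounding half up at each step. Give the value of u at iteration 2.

-0.1500

Iteration 1:
  u = (-1 - (2)·1.0000 - (-3)·1.0000) / (8) = 0.0000
  v = (10 - (-4)·1.0000 - (3)·1.0000) / (10) = 1.1000
  w = (5 - (3)·1.0000 - (-4)·1.0000) / (9) = 0.6667
Iteration 2:
  u = (-1 - (2)·1.1000 - (-3)·0.6667) / (8) = -0.1500
  v = (10 - (-4)·0.0000 - (3)·0.6667) / (10) = 0.8000
  w = (5 - (3)·0.0000 - (-4)·1.1000) / (9) = 1.0444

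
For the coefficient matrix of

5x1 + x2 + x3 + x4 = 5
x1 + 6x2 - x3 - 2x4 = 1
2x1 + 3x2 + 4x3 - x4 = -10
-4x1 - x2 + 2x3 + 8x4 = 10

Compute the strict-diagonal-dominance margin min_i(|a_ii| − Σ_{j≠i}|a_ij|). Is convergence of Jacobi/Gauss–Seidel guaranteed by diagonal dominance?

-2

row 1: |5| − (1+1+1) = 2
row 2: |6| − (1+1+2) = 2
row 3: |4| − (2+3+1) = -2
row 4: |8| − (4+1+2) = 1
minimum over rows = -2 → not strictly diagonally dominant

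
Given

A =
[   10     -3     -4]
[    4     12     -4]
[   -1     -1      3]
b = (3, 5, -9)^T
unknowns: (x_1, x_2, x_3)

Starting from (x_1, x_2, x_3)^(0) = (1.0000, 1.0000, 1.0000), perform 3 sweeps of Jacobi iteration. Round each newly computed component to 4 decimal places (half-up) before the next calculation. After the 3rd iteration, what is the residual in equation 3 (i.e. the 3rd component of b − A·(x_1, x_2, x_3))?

0.0268

Iteration 1:
  x_1 = (3 - (-3)·1.0000 - (-4)·1.0000) / (10) = 1.0000
  x_2 = (5 - (4)·1.0000 - (-4)·1.0000) / (12) = 0.4167
  x_3 = (-9 - (-1)·1.0000 - (-1)·1.0000) / (3) = -2.3333
Iteration 2:
  x_1 = (3 - (-3)·0.4167 - (-4)·-2.3333) / (10) = -0.5083
  x_2 = (5 - (4)·1.0000 - (-4)·-2.3333) / (12) = -0.6944
  x_3 = (-9 - (-1)·1.0000 - (-1)·0.4167) / (3) = -2.5278
Iteration 3:
  x_1 = (3 - (-3)·-0.6944 - (-4)·-2.5278) / (10) = -0.9194
  x_2 = (5 - (4)·-0.5083 - (-4)·-2.5278) / (12) = -0.2565
  x_3 = (-9 - (-1)·-0.5083 - (-1)·-0.6944) / (3) = -3.4009
Residual b − A·x = (-2.1791, -1.8480, 0.0268)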